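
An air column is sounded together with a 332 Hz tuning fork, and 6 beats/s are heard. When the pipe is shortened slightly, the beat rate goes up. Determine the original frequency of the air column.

338 Hz

|f − 332| = 6, so the air column was at either 326 Hz or 338 Hz.
A shorter pipe has a higher fundamental; the adjustment raises the air column's frequency.
The beat rate rose, so the adjustment moved the air column further from 332 Hz — it was already above the reference.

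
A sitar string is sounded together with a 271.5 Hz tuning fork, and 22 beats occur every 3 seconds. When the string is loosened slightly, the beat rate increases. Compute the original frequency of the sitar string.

Beat frequency = 22/3 = 7.3333 Hz.
|f − 271.5| = 7.3333, so the sitar string was at either 264.1667 Hz or 278.8333 Hz.
Reducing tension lowers a string's frequency; the adjustment lowers the sitar string's frequency.
The beat rate rose, so the adjustment moved the sitar string further from 271.5 Hz — it was already below the reference.

264.1667 Hz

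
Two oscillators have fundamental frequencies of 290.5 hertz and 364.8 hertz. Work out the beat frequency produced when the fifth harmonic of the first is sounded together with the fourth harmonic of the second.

6.7 Hz

Fifth harmonic of the first: 5·290.5 = 1452.5 Hz.
Fourth harmonic of the second: 4·364.8 = 1459.2 Hz.
f_beat = |1452.5 − 1459.2| = 6.7 Hz.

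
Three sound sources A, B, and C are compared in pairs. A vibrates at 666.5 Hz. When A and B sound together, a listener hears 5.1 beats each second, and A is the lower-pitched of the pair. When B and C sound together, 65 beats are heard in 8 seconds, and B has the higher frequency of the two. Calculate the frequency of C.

663.475 Hz

B is above A, so f_B = 666.5 + 5.1 = 671.6 Hz.
B–C: Beat frequency = 65/8 = 8.125 Hz.
C is below B, so f_C = 671.6 − 8.125 = 663.475 Hz.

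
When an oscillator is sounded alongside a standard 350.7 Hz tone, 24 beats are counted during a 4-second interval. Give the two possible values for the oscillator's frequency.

344.7 Hz or 356.7 Hz

Beat frequency = 24/4 = 6 Hz.
|f − 350.7| = 6, so f = 350.7 ± 6.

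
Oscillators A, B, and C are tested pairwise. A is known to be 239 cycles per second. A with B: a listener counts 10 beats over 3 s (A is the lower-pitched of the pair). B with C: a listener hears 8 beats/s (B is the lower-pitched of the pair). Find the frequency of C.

250.3333 Hz

A–B: Beat frequency = 10/3 = 3.3333 Hz.
B is above A, so f_B = 239 + 3.3333 = 242.3333 Hz.
C is above B, so f_C = 242.3333 + 8 = 250.3333 Hz.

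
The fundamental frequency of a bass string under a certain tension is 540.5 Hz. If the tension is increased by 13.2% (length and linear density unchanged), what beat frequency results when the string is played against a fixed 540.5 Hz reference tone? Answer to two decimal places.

For a string, f ∝ √T, so the new frequency is 540.5·√1.132 = 575.0676 Hz.
f_beat = |575.0676 − 540.5| = 34.57 Hz.

34.57 Hz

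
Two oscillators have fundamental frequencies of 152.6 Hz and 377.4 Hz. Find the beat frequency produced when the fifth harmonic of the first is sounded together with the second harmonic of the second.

Fifth harmonic of the first: 5·152.6 = 763.0 Hz.
Second harmonic of the second: 2·377.4 = 754.8 Hz.
f_beat = |763.0 − 754.8| = 8.2 Hz.

8.2 Hz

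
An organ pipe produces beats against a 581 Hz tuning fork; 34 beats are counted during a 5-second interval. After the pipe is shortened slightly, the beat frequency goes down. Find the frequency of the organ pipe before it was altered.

574.2 Hz

Beat frequency = 34/5 = 6.8 Hz.
|f − 581| = 6.8, so the organ pipe was at either 574.2 Hz or 587.8 Hz.
A shorter pipe has a higher fundamental; the adjustment raises the organ pipe's frequency.
The beat rate fell, so the adjustment moved the organ pipe toward 581 Hz — it must have started below the reference.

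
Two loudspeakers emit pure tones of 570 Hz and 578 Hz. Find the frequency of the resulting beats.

8 Hz

Beats arise from superposition of two nearby frequencies; the beat rate is |f₁ − f₂|.
|570 − 578| = 8 Hz.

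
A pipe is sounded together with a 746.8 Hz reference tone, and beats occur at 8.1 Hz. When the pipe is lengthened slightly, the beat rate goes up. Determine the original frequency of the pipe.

738.7 Hz

|f − 746.8| = 8.1, so the pipe was at either 738.7 Hz or 754.9 Hz.
A longer pipe has a lower fundamental; the adjustment lowers the pipe's frequency.
The beat rate rose, so the adjustment moved the pipe further from 746.8 Hz — it was already below the reference.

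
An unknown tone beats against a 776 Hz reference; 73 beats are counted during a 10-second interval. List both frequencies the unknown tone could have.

768.7 Hz or 783.3 Hz

Beat frequency = 73/10 = 7.3 Hz.
|f − 776| = 7.3, so f = 776 ± 7.3.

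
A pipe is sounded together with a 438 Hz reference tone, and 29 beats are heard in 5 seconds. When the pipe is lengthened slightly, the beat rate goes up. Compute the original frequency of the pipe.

432.2 Hz

Beat frequency = 29/5 = 5.8 Hz.
|f − 438| = 5.8, so the pipe was at either 432.2 Hz or 443.8 Hz.
A longer pipe has a lower fundamental; the adjustment lowers the pipe's frequency.
The beat rate rose, so the adjustment moved the pipe further from 438 Hz — it was already below the reference.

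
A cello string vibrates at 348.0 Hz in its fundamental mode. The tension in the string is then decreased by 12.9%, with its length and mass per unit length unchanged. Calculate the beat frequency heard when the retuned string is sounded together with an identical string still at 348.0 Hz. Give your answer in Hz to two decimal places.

23.22 Hz

For a string, f ∝ √T, so the new frequency is 348.0·√0.871 = 324.7793 Hz.
f_beat = |324.7793 − 348.0| = 23.22 Hz.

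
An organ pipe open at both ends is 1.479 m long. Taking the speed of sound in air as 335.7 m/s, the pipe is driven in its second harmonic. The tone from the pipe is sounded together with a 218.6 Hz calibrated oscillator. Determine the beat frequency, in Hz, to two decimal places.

8.38 Hz

Open pipe: f_n = n·v/(2L) = 2·335.7/(2·1.479) = 226.9777 Hz.
f_beat = |226.9777 − 218.6| = 8.38 Hz.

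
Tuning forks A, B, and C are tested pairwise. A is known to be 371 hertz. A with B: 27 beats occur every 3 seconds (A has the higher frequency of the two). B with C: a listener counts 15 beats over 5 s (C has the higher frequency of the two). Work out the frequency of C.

365 Hz

A–B: Beat frequency = 27/3 = 9 Hz.
B is below A, so f_B = 371 − 9 = 362 Hz.
B–C: Beat frequency = 15/5 = 3 Hz.
C is above B, so f_C = 362 + 3 = 365 Hz.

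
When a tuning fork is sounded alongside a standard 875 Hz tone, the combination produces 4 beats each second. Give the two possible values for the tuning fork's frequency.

871 Hz or 879 Hz

|f − 875| = 4, so f = 875 ± 4.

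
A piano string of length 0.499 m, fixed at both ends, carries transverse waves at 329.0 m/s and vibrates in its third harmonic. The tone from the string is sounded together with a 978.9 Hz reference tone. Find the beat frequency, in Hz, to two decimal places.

10.08 Hz

For a string fixed at both ends, f_n = n·v/(2L) = 3·329.0/(2·0.499) = 988.9780 Hz.
f_beat = |988.9780 − 978.9| = 10.08 Hz.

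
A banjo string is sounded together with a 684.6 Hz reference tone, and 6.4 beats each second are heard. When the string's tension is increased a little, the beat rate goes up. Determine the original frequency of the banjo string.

691 Hz

|f − 684.6| = 6.4, so the banjo string was at either 678.2 Hz or 691 Hz.
Higher tension means higher frequency; the adjustment raises the banjo string's frequency.
The beat rate rose, so the adjustment moved the banjo string further from 684.6 Hz — it was already above the reference.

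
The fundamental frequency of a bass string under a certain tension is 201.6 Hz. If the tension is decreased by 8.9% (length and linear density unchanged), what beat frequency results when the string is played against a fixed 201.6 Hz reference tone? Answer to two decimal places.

For a string, f ∝ √T, so the new frequency is 201.6·√0.911 = 192.4198 Hz.
f_beat = |192.4198 − 201.6| = 9.18 Hz.

9.18 Hz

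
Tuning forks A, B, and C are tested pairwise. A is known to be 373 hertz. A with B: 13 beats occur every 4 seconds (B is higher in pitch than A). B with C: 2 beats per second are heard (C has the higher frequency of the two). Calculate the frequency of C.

A–B: Beat frequency = 13/4 = 3.25 Hz.
B is above A, so f_B = 373 + 3.25 = 376.25 Hz.
C is above B, so f_C = 376.25 + 2 = 378.25 Hz.

378.25 Hz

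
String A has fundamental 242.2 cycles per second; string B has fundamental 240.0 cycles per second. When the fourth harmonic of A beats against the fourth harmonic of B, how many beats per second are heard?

Fourth harmonic of the first: 4·242.2 = 968.8 Hz.
Fourth harmonic of the second: 4·240.0 = 960.0 Hz.
f_beat = |968.8 − 960.0| = 8.8 Hz.

8.8 Hz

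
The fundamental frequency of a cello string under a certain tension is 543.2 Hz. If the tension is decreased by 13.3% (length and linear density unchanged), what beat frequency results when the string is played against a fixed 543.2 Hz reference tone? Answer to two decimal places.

37.41 Hz

For a string, f ∝ √T, so the new frequency is 543.2·√0.867 = 505.7889 Hz.
f_beat = |505.7889 − 543.2| = 37.41 Hz.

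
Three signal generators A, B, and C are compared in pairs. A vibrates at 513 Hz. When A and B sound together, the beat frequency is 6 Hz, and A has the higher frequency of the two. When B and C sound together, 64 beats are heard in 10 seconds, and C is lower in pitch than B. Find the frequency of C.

500.6 Hz

B is below A, so f_B = 513 − 6 = 507 Hz.
B–C: Beat frequency = 64/10 = 6.4 Hz.
C is below B, so f_C = 507 − 6.4 = 500.6 Hz.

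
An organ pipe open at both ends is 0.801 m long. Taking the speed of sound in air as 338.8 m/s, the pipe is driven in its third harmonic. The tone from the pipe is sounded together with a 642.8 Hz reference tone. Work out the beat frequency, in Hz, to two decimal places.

8.34 Hz

Open pipe: f_n = n·v/(2L) = 3·338.8/(2·0.801) = 634.4569 Hz.
f_beat = |634.4569 − 642.8| = 8.34 Hz.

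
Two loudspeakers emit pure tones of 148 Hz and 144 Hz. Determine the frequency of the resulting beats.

Beats arise from superposition of two nearby frequencies; the beat rate is |f₁ − f₂|.
|148 − 144| = 4 Hz.

4 Hz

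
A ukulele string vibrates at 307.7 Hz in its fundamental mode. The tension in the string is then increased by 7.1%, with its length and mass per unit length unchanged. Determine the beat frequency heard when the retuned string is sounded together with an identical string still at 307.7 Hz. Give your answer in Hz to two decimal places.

For a string, f ∝ √T, so the new frequency is 307.7·√1.071 = 318.4361 Hz.
f_beat = |318.4361 − 307.7| = 10.74 Hz.

10.74 Hz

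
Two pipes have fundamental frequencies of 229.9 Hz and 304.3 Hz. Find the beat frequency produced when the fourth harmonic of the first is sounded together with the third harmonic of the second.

Fourth harmonic of the first: 4·229.9 = 919.6 Hz.
Third harmonic of the second: 3·304.3 = 912.9 Hz.
f_beat = |919.6 − 912.9| = 6.7 Hz.

6.7 Hz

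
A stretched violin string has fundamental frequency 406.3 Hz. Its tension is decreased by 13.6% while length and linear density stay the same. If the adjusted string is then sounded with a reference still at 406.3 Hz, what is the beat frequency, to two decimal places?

28.64 Hz

For a string, f ∝ √T, so the new frequency is 406.3·√0.864 = 377.6624 Hz.
f_beat = |377.6624 − 406.3| = 28.64 Hz.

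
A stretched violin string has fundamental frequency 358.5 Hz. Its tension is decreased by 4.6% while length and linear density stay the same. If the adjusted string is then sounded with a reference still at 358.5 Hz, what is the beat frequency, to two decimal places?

For a string, f ∝ √T, so the new frequency is 358.5·√0.954 = 350.1574 Hz.
f_beat = |350.1574 − 358.5| = 8.34 Hz.

8.34 Hz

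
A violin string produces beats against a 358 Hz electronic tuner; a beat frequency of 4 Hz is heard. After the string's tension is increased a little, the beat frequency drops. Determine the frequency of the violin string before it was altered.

|f − 358| = 4, so the violin string was at either 354 Hz or 362 Hz.
Higher tension means higher frequency; the adjustment raises the violin string's frequency.
The beat rate fell, so the adjustment moved the violin string toward 358 Hz — it must have started below the reference.

354 Hz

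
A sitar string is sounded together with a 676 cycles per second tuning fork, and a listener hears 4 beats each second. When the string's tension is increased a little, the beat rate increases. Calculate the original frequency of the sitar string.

|f − 676| = 4, so the sitar string was at either 672 Hz or 680 Hz.
Higher tension means higher frequency; the adjustment raises the sitar string's frequency.
The beat rate rose, so the adjustment moved the sitar string further from 676 Hz — it was already above the reference.

680 Hz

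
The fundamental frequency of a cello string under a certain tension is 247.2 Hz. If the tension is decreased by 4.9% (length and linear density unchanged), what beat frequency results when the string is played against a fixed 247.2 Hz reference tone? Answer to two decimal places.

6.13 Hz

For a string, f ∝ √T, so the new frequency is 247.2·√0.951 = 241.0675 Hz.
f_beat = |241.0675 − 247.2| = 6.13 Hz.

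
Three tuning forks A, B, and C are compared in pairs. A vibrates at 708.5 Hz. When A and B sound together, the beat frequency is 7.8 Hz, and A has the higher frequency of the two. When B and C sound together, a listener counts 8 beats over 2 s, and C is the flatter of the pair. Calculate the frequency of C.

B is below A, so f_B = 708.5 − 7.8 = 700.7 Hz.
B–C: Beat frequency = 8/2 = 4 Hz.
C is below B, so f_C = 700.7 − 4 = 696.7 Hz.

696.7 Hz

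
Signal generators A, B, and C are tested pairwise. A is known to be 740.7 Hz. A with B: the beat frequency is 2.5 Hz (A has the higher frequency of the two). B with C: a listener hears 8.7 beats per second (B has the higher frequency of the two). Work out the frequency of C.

729.5 Hz

B is below A, so f_B = 740.7 − 2.5 = 738.2 Hz.
C is below B, so f_C = 738.2 − 8.7 = 729.5 Hz.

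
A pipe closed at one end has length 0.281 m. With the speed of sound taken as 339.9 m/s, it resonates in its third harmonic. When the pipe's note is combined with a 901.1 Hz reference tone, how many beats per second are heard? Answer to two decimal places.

6.11 Hz

Closed pipe (odd harmonics): f_n = n·v/(4L) = 3·339.9/(4·0.281) = 907.2064 Hz.
f_beat = |907.2064 − 901.1| = 6.11 Hz.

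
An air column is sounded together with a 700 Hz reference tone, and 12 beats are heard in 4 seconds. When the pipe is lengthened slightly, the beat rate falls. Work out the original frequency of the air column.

Beat frequency = 12/4 = 3 Hz.
|f − 700| = 3, so the air column was at either 697 Hz or 703 Hz.
A longer pipe has a lower fundamental; the adjustment lowers the air column's frequency.
The beat rate fell, so the adjustment moved the air column toward 700 Hz — it must have started above the reference.

703 Hz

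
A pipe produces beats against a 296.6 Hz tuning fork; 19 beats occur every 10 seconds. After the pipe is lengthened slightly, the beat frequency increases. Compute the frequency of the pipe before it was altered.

294.7 Hz

Beat frequency = 19/10 = 1.9 Hz.
|f − 296.6| = 1.9, so the pipe was at either 294.7 Hz or 298.5 Hz.
A longer pipe has a lower fundamental; the adjustment lowers the pipe's frequency.
The beat rate rose, so the adjustment moved the pipe further from 296.6 Hz — it was already below the reference.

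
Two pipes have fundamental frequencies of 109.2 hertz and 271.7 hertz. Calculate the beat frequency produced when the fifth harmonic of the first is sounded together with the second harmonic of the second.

Fifth harmonic of the first: 5·109.2 = 546.0 Hz.
Second harmonic of the second: 2·271.7 = 543.4 Hz.
f_beat = |546.0 − 543.4| = 2.6 Hz.

2.6 Hz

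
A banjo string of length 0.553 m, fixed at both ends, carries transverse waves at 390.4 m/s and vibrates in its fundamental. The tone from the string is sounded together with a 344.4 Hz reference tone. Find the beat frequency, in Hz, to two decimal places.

For a string fixed at both ends, f_n = n·v/(2L) = 1·390.4/(2·0.553) = 352.9837 Hz.
f_beat = |352.9837 − 344.4| = 8.58 Hz.

8.58 Hz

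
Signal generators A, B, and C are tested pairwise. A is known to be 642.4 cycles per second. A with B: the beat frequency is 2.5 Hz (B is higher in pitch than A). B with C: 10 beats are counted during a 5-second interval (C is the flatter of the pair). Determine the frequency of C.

B is above A, so f_B = 642.4 + 2.5 = 644.9 Hz.
B–C: Beat frequency = 10/5 = 2 Hz.
C is below B, so f_C = 644.9 − 2 = 642.9 Hz.

642.9 Hz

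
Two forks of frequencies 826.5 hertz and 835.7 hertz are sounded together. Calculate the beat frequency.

Beats arise from superposition of two nearby frequencies; the beat rate is |f₁ − f₂|.
|826.5 − 835.7| = 9.2 Hz.

9.2 Hz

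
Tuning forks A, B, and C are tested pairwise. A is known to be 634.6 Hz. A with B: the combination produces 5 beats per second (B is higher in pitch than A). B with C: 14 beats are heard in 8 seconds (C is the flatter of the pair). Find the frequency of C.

637.85 Hz

B is above A, so f_B = 634.6 + 5 = 639.6 Hz.
B–C: Beat frequency = 14/8 = 1.75 Hz.
C is below B, so f_C = 639.6 − 1.75 = 637.85 Hz.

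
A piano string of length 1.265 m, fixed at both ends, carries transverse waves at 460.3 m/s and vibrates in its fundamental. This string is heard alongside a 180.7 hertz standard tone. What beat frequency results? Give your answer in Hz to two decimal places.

1.24 Hz

For a string fixed at both ends, f_n = n·v/(2L) = 1·460.3/(2·1.265) = 181.9368 Hz.
f_beat = |181.9368 − 180.7| = 1.24 Hz.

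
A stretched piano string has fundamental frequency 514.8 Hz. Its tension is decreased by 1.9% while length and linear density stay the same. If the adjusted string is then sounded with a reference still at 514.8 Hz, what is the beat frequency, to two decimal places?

4.91 Hz

For a string, f ∝ √T, so the new frequency is 514.8·√0.981 = 509.8859 Hz.
f_beat = |509.8859 − 514.8| = 4.91 Hz.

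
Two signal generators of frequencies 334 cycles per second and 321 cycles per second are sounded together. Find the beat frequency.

13 Hz

Beats arise from superposition of two nearby frequencies; the beat rate is |f₁ − f₂|.
|334 − 321| = 13 Hz.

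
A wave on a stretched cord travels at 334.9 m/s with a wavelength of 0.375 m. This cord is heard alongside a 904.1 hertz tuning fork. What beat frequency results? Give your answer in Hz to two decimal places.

11.03 Hz

Source frequency f = v/λ = 334.9/0.375 = 893.0667 Hz.
f_beat = |893.0667 − 904.1| = 11.03 Hz.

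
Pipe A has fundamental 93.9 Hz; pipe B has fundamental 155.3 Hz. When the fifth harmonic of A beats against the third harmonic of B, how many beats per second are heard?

Fifth harmonic of the first: 5·93.9 = 469.5 Hz.
Third harmonic of the second: 3·155.3 = 465.9 Hz.
f_beat = |469.5 − 465.9| = 3.6 Hz.

3.6 Hz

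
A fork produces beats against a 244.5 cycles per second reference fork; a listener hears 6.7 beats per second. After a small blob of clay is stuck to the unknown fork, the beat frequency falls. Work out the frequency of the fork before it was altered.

|f − 244.5| = 6.7, so the fork was at either 237.8 Hz or 251.2 Hz.
Adding mass to a fork lowers its frequency; the adjustment lowers the fork's frequency.
The beat rate fell, so the adjustment moved the fork toward 244.5 Hz — it must have started above the reference.

251.2 Hz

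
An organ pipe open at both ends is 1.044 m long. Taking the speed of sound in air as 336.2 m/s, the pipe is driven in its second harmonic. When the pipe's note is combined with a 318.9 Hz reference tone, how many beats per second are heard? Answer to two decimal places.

Open pipe: f_n = n·v/(2L) = 2·336.2/(2·1.044) = 322.0307 Hz.
f_beat = |322.0307 − 318.9| = 3.13 Hz.

3.13 Hz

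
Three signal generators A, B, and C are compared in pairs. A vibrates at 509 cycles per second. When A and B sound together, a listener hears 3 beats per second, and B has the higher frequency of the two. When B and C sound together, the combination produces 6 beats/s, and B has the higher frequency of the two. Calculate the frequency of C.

506 Hz

B is above A, so f_B = 509 + 3 = 512 Hz.
C is below B, so f_C = 512 − 6 = 506 Hz.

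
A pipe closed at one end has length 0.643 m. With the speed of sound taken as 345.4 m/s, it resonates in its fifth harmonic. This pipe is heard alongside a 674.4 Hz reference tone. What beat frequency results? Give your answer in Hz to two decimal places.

2.94 Hz

Closed pipe (odd harmonics): f_n = n·v/(4L) = 5·345.4/(4·0.643) = 671.4619 Hz.
f_beat = |671.4619 − 674.4| = 2.94 Hz.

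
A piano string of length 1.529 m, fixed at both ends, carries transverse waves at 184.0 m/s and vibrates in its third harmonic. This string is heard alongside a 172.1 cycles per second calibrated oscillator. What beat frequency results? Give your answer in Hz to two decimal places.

For a string fixed at both ends, f_n = n·v/(2L) = 3·184.0/(2·1.529) = 180.5101 Hz.
f_beat = |180.5101 − 172.1| = 8.41 Hz.

8.41 Hz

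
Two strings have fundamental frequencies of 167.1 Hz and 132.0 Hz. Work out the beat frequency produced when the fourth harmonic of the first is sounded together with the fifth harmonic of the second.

Fourth harmonic of the first: 4·167.1 = 668.4 Hz.
Fifth harmonic of the second: 5·132.0 = 660.0 Hz.
f_beat = |668.4 − 660.0| = 8.4 Hz.

8.4 Hz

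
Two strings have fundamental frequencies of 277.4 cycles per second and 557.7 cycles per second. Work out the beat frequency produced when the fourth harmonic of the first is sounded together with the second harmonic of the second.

Fourth harmonic of the first: 4·277.4 = 1109.6 Hz.
Second harmonic of the second: 2·557.7 = 1115.4 Hz.
f_beat = |1109.6 − 1115.4| = 5.8 Hz.

5.8 Hz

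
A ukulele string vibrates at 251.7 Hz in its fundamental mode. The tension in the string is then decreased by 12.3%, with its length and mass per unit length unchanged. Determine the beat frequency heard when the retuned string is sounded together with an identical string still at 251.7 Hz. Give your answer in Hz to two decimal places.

For a string, f ∝ √T, so the new frequency is 251.7·√0.877 = 235.7127 Hz.
f_beat = |235.7127 − 251.7| = 15.99 Hz.

15.99 Hz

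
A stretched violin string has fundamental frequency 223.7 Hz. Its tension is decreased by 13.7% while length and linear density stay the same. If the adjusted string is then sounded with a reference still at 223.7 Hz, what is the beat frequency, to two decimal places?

For a string, f ∝ √T, so the new frequency is 223.7·√0.863 = 207.8124 Hz.
f_beat = |207.8124 − 223.7| = 15.89 Hz.

15.89 Hz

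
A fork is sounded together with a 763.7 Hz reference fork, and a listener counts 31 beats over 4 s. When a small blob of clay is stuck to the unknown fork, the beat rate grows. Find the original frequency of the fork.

755.95 Hz

Beat frequency = 31/4 = 7.75 Hz.
|f − 763.7| = 7.75, so the fork was at either 755.95 Hz or 771.45 Hz.
Adding mass to a fork lowers its frequency; the adjustment lowers the fork's frequency.
The beat rate rose, so the adjustment moved the fork further from 763.7 Hz — it was already below the reference.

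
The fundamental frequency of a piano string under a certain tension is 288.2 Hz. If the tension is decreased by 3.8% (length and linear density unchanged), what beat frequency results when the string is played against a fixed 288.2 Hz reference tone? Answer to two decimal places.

For a string, f ∝ √T, so the new frequency is 288.2·√0.962 = 282.6712 Hz.
f_beat = |282.6712 − 288.2| = 5.53 Hz.

5.53 Hz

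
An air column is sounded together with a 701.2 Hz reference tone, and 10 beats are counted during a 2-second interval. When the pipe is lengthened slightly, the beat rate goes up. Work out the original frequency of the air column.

696.2 Hz

Beat frequency = 10/2 = 5 Hz.
|f − 701.2| = 5, so the air column was at either 696.2 Hz or 706.2 Hz.
A longer pipe has a lower fundamental; the adjustment lowers the air column's frequency.
The beat rate rose, so the adjustment moved the air column further from 701.2 Hz — it was already below the reference.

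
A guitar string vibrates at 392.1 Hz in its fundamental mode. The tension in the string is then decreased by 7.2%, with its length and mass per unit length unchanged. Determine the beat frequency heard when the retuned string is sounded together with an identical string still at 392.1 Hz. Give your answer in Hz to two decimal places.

For a string, f ∝ √T, so the new frequency is 392.1·√0.928 = 377.7207 Hz.
f_beat = |377.7207 − 392.1| = 14.38 Hz.

14.38 Hz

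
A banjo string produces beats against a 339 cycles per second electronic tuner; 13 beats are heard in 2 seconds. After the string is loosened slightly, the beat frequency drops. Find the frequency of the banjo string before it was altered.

Beat frequency = 13/2 = 6.5 Hz.
|f − 339| = 6.5, so the banjo string was at either 332.5 Hz or 345.5 Hz.
Reducing tension lowers a string's frequency; the adjustment lowers the banjo string's frequency.
The beat rate fell, so the adjustment moved the banjo string toward 339 Hz — it must have started above the reference.

345.5 Hz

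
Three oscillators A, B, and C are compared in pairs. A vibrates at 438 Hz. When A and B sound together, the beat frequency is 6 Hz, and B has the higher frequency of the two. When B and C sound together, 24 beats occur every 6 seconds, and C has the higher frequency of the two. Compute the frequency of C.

B is above A, so f_B = 438 + 6 = 444 Hz.
B–C: Beat frequency = 24/6 = 4 Hz.
C is above B, so f_C = 444 + 4 = 448 Hz.

448 Hz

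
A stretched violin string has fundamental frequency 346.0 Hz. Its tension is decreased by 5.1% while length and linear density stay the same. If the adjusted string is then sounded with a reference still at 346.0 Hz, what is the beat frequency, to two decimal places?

8.94 Hz

For a string, f ∝ √T, so the new frequency is 346.0·√0.949 = 337.0615 Hz.
f_beat = |337.0615 − 346.0| = 8.94 Hz.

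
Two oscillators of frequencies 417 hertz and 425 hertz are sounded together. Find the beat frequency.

The beat frequency equals the magnitude of the frequency difference.
|417 − 425| = 8 Hz.

8 Hz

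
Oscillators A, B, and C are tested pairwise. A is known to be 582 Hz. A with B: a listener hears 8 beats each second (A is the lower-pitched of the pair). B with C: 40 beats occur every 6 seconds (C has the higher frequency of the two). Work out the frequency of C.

596.6667 Hz

B is above A, so f_B = 582 + 8 = 590 Hz.
B–C: Beat frequency = 40/6 = 6.6667 Hz.
C is above B, so f_C = 590 + 6.6667 = 596.6667 Hz.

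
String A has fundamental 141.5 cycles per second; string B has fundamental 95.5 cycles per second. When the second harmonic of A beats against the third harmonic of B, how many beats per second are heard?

Second harmonic of the first: 2·141.5 = 283.0 Hz.
Third harmonic of the second: 3·95.5 = 286.5 Hz.
f_beat = |283.0 − 286.5| = 3.5 Hz.

3.5 Hz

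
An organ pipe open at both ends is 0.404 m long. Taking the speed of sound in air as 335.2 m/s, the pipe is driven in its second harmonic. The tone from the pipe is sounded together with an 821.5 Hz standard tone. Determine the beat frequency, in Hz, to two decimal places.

Open pipe: f_n = n·v/(2L) = 2·335.2/(2·0.404) = 829.7030 Hz.
f_beat = |829.7030 − 821.5| = 8.20 Hz.

8.20 Hz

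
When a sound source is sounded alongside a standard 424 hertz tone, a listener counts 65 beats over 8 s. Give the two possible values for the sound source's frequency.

415.875 Hz or 432.125 Hz

Beat frequency = 65/8 = 8.125 Hz.
|f − 424| = 8.125, so f = 424 ± 8.125.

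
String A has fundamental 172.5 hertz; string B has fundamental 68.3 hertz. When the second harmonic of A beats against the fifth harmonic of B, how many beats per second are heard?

3.5 Hz

Second harmonic of the first: 2·172.5 = 345.0 Hz.
Fifth harmonic of the second: 5·68.3 = 341.5 Hz.
f_beat = |345.0 − 341.5| = 3.5 Hz.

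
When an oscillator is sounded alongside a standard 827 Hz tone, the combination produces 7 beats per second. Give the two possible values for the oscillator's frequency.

820 Hz or 834 Hz

|f − 827| = 7, so f = 827 ± 7.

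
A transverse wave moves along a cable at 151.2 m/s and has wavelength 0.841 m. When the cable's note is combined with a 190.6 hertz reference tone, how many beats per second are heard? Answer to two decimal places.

10.81 Hz

Source frequency f = v/λ = 151.2/0.841 = 179.7860 Hz.
f_beat = |179.7860 − 190.6| = 10.81 Hz.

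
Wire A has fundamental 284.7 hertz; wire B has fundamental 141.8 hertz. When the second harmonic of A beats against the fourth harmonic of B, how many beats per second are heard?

2.2 Hz

Second harmonic of the first: 2·284.7 = 569.4 Hz.
Fourth harmonic of the second: 4·141.8 = 567.2 Hz.
f_beat = |569.4 − 567.2| = 2.2 Hz.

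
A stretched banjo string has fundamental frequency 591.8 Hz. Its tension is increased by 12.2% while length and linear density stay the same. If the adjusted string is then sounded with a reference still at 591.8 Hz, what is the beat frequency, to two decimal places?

For a string, f ∝ √T, so the new frequency is 591.8·√1.122 = 626.8612 Hz.
f_beat = |626.8612 − 591.8| = 35.06 Hz.

35.06 Hz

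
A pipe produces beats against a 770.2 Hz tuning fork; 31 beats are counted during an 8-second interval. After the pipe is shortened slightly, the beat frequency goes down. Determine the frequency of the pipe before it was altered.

Beat frequency = 31/8 = 3.875 Hz.
|f − 770.2| = 3.875, so the pipe was at either 766.325 Hz or 774.075 Hz.
A shorter pipe has a higher fundamental; the adjustment raises the pipe's frequency.
The beat rate fell, so the adjustment moved the pipe toward 770.2 Hz — it must have started below the reference.

766.325 Hz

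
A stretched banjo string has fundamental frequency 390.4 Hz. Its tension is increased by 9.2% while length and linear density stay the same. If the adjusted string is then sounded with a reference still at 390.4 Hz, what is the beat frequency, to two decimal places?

For a string, f ∝ √T, so the new frequency is 390.4·√1.092 = 407.9633 Hz.
f_beat = |407.9633 − 390.4| = 17.56 Hz.

17.56 Hz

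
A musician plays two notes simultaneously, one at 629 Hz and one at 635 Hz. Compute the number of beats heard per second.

6 Hz

f_beat = |f₁ − f₂|.
|629 − 635| = 6 Hz.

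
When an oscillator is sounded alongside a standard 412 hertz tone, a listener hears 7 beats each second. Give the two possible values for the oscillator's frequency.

405 Hz or 419 Hz

|f − 412| = 7, so f = 412 ± 7.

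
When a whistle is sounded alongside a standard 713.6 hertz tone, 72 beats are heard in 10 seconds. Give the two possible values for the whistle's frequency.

Beat frequency = 72/10 = 7.2 Hz.
|f − 713.6| = 7.2, so f = 713.6 ± 7.2.

706.4 Hz or 720.8 Hz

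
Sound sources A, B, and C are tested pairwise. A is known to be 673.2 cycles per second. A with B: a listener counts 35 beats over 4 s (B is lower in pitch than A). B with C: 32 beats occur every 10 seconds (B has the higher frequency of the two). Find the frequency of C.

A–B: Beat frequency = 35/4 = 8.75 Hz.
B is below A, so f_B = 673.2 − 8.75 = 664.45 Hz.
B–C: Beat frequency = 32/10 = 3.2 Hz.
C is below B, so f_C = 664.45 − 3.2 = 661.25 Hz.

661.25 Hz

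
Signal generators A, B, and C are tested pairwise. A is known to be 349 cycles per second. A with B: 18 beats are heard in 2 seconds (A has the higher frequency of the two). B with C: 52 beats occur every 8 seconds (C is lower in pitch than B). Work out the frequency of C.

A–B: Beat frequency = 18/2 = 9 Hz.
B is below A, so f_B = 349 − 9 = 340 Hz.
B–C: Beat frequency = 52/8 = 6.5 Hz.
C is below B, so f_C = 340 − 6.5 = 333.5 Hz.

333.5 Hz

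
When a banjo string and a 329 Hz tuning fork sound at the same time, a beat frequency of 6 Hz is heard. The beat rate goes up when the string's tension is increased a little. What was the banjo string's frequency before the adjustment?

335 Hz

|f − 329| = 6, so the banjo string was at either 323 Hz or 335 Hz.
Higher tension means higher frequency; the adjustment raises the banjo string's frequency.
The beat rate rose, so the adjustment moved the banjo string further from 329 Hz — it was already above the reference.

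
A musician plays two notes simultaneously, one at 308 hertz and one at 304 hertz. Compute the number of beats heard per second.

The beat frequency equals the magnitude of the frequency difference.
|308 − 304| = 4 Hz.

4 Hz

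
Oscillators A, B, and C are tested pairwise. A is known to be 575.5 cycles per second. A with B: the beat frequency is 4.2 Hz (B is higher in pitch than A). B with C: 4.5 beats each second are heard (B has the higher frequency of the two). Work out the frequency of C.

B is above A, so f_B = 575.5 + 4.2 = 579.7 Hz.
C is below B, so f_C = 579.7 − 4.5 = 575.2 Hz.

575.2 Hz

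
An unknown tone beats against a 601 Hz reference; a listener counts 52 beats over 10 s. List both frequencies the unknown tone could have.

Beat frequency = 52/10 = 5.2 Hz.
|f − 601| = 5.2, so f = 601 ± 5.2.

595.8 Hz or 606.2 Hz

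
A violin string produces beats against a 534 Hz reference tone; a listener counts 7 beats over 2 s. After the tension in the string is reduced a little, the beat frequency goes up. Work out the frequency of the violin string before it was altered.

530.5 Hz

Beat frequency = 7/2 = 3.5 Hz.
|f − 534| = 3.5, so the violin string was at either 530.5 Hz or 537.5 Hz.
Lower tension means lower frequency; the adjustment lowers the violin string's frequency.
The beat rate rose, so the adjustment moved the violin string further from 534 Hz — it was already below the reference.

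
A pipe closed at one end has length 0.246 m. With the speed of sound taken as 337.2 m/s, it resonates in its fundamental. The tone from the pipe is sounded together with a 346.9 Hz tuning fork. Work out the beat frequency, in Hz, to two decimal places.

Closed pipe (odd harmonics): f_n = n·v/(4L) = 1·337.2/(4·0.246) = 342.6829 Hz.
f_beat = |342.6829 − 346.9| = 4.22 Hz.

4.22 Hz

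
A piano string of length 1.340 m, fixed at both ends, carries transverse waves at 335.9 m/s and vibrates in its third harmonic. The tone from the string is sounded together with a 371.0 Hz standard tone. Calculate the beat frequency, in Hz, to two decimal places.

For a string fixed at both ends, f_n = n·v/(2L) = 3·335.9/(2·1.340) = 376.0075 Hz.
f_beat = |376.0075 − 371.0| = 5.01 Hz.

5.01 Hz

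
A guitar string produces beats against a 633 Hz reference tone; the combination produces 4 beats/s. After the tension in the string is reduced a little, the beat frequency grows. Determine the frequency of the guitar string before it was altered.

|f − 633| = 4, so the guitar string was at either 629 Hz or 637 Hz.
Lower tension means lower frequency; the adjustment lowers the guitar string's frequency.
The beat rate rose, so the adjustment moved the guitar string further from 633 Hz — it was already below the reference.

629 Hz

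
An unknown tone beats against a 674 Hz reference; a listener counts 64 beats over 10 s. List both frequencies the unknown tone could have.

667.6 Hz or 680.4 Hz

Beat frequency = 64/10 = 6.4 Hz.
|f − 674| = 6.4, so f = 674 ± 6.4.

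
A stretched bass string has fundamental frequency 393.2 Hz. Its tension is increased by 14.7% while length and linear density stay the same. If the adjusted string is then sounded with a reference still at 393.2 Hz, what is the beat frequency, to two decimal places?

27.91 Hz

For a string, f ∝ √T, so the new frequency is 393.2·√1.147 = 421.1097 Hz.
f_beat = |421.1097 − 393.2| = 27.91 Hz.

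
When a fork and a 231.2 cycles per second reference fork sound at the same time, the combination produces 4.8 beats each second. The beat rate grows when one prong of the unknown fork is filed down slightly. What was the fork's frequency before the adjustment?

|f − 231.2| = 4.8, so the fork was at either 226.4 Hz or 236 Hz.
Filing a prong removes mass and raises the fork's frequency; the adjustment raises the fork's frequency.
The beat rate rose, so the adjustment moved the fork further from 231.2 Hz — it was already above the reference.

236 Hz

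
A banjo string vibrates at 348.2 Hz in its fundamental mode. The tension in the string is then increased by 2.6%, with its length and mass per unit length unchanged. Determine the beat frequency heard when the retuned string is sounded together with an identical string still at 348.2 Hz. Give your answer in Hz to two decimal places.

4.50 Hz

For a string, f ∝ √T, so the new frequency is 348.2·√1.026 = 352.6976 Hz.
f_beat = |352.6976 − 348.2| = 4.50 Hz.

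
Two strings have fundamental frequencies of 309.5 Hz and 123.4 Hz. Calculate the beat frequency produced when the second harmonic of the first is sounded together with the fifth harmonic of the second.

2.0 Hz

Second harmonic of the first: 2·309.5 = 619.0 Hz.
Fifth harmonic of the second: 5·123.4 = 617.0 Hz.
f_beat = |619.0 − 617.0| = 2.0 Hz.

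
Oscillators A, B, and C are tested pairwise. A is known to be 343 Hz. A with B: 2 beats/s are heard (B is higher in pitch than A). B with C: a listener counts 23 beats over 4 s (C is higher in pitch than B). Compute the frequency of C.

B is above A, so f_B = 343 + 2 = 345 Hz.
B–C: Beat frequency = 23/4 = 5.75 Hz.
C is above B, so f_C = 345 + 5.75 = 350.75 Hz.

350.75 Hz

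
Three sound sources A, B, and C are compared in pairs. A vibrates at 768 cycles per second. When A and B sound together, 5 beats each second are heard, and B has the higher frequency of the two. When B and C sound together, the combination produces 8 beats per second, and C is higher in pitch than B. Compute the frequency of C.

B is above A, so f_B = 768 + 5 = 773 Hz.
C is above B, so f_C = 773 + 8 = 781 Hz.

781 Hz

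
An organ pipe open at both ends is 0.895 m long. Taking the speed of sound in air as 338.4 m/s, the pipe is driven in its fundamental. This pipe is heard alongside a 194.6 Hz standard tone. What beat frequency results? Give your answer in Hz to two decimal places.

Open pipe: f_n = n·v/(2L) = 1·338.4/(2·0.895) = 189.0503 Hz.
f_beat = |189.0503 − 194.6| = 5.55 Hz.

5.55 Hz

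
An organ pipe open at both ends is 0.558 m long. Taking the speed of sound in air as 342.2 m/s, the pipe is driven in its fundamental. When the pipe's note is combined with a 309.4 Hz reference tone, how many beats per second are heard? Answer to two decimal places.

Open pipe: f_n = n·v/(2L) = 1·342.2/(2·0.558) = 306.6308 Hz.
f_beat = |306.6308 − 309.4| = 2.77 Hz.

2.77 Hz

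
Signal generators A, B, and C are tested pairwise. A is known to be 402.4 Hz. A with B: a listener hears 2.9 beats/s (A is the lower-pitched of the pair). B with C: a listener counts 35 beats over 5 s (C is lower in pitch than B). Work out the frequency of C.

B is above A, so f_B = 402.4 + 2.9 = 405.3 Hz.
B–C: Beat frequency = 35/5 = 7 Hz.
C is below B, so f_C = 405.3 − 7 = 398.3 Hz.

398.3 Hz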